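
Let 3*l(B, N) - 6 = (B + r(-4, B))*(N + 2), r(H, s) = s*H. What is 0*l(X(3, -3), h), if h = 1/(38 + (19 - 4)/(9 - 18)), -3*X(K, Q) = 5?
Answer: 0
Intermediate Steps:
r(H, s) = H*s
X(K, Q) = -5/3 (X(K, Q) = -⅓*5 = -5/3)
h = 3/109 (h = 1/(38 + 15/(-9)) = 1/(38 + 15*(-⅑)) = 1/(38 - 5/3) = 1/(109/3) = 3/109 ≈ 0.027523)
l(B, N) = 2 - B*(2 + N) (l(B, N) = 2 + ((B - 4*B)*(N + 2))/3 = 2 + ((-3*B)*(2 + N))/3 = 2 + (-3*B*(2 + N))/3 = 2 - B*(2 + N))
0*l(X(3, -3), h) = 0*(2 - 2*(-5/3) - 1*(-5/3)*3/109) = 0*(2 + 10/3 + 5/109) = 0*(1759/327) = 0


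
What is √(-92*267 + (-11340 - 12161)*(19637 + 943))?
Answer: 62*I*√125826 ≈ 21993.0*I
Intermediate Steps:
√(-92*267 + (-11340 - 12161)*(19637 + 943)) = √(-24564 - 23501*20580) = √(-24564 - 483650580) = √(-483675144) = 62*I*√125826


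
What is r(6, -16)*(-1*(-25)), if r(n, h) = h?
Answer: -400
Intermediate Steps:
r(6, -16)*(-1*(-25)) = -(-16)*(-25) = -16*25 = -400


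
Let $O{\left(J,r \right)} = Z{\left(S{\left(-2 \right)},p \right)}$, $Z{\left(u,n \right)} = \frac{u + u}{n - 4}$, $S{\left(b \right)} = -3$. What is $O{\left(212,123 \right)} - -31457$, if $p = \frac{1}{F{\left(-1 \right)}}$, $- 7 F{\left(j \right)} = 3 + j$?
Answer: $\frac{157289}{5} \approx 31458.0$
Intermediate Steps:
$F{\left(j \right)} = - \frac{3}{7} - \frac{j}{7}$ ($F{\left(j \right)} = - \frac{3 + j}{7} = - \frac{3}{7} - \frac{j}{7}$)
$p = - \frac{7}{2}$ ($p = \frac{1}{- \frac{3}{7} - - \frac{1}{7}} = \frac{1}{- \frac{3}{7} + \frac{1}{7}} = \frac{1}{- \frac{2}{7}} = - \frac{7}{2} \approx -3.5$)
$Z{\left(u,n \right)} = \frac{2 u}{-4 + n}$
$O{\left(J,r \right)} = \frac{4}{5}$ ($O{\left(J,r \right)} = 2 \left(-3\right) \frac{1}{-4 - \frac{7}{2}} = 2 \left(-3\right) \frac{1}{- \frac{15}{2}} = 2 \left(-3\right) \left(- \frac{2}{15}\right) = \frac{4}{5}$)
$O{\left(212,123 \right)} - -31457 = \frac{4}{5} - -31457 = \frac{4}{5} + 31457 = \frac{157289}{5}$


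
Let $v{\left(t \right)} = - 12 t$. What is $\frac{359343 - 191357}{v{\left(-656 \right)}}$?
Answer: $\frac{83993}{3936} \approx 21.34$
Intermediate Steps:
$\frac{359343 - 191357}{v{\left(-656 \right)}} = \frac{359343 - 191357}{\left(-12\right) \left(-656\right)} = \frac{167986}{7872} = 167986 \cdot \frac{1}{7872} = \frac{83993}{3936}$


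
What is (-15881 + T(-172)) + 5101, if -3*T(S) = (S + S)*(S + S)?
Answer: -150676/3 ≈ -50225.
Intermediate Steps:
T(S) = -4*S²/3 (T(S) = -(S + S)*(S + S)/3 = -2*S*2*S/3 = -4*S²/3)
(-15881 + T(-172)) + 5101 = (-15881 - 4/3*(-172)²) + 5101 = (-15881 - 4/3*29584) + 5101 = (-15881 - 118336/3) + 5101 = -165979/3 + 5101 = -150676/3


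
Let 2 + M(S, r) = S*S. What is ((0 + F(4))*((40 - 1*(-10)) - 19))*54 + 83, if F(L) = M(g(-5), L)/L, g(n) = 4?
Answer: 5942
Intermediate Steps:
M(S, r) = -2 + S² (M(S, r) = -2 + S*S = -2 + S²)
F(L) = 14/L (F(L) = (-2 + 4²)/L = (-2 + 16)/L = 14/L)
((0 + F(4))*((40 - 1*(-10)) - 19))*54 + 83 = ((0 + 14/4)*((40 - 1*(-10)) - 19))*54 + 83 = ((0 + 14*(¼))*((40 + 10) - 19))*54 + 83 = ((0 + 7/2)*(50 - 19))*54 + 83 = ((7/2)*31)*54 + 83 = (217/2)*54 + 83 = 5859 + 83 = 5942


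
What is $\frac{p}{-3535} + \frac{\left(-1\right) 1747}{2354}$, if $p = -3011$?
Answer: $\frac{912249}{8321390} \approx 0.10963$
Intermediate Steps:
$\frac{p}{-3535} + \frac{\left(-1\right) 1747}{2354} = - \frac{3011}{-3535} + \frac{\left(-1\right) 1747}{2354} = \left(-3011\right) \left(- \frac{1}{3535}\right) - \frac{1747}{2354} = \frac{3011}{3535} - \frac{1747}{2354} = \frac{912249}{8321390}$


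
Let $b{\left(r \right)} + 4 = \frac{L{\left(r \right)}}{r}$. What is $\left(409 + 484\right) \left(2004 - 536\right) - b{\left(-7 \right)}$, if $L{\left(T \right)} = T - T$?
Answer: $1310928$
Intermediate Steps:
$L{\left(T \right)} = 0$
$b{\left(r \right)} = -4$ ($b{\left(r \right)} = -4 + \frac{0}{r} = -4 + 0 = -4$)
$\left(409 + 484\right) \left(2004 - 536\right) - b{\left(-7 \right)} = \left(409 + 484\right) \left(2004 - 536\right) - -4 = 893 \cdot 1468 + 4 = 1310924 + 4 = 1310928$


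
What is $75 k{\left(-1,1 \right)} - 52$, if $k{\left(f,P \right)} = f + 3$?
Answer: $98$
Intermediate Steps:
$k{\left(f,P \right)} = 3 + f$
$75 k{\left(-1,1 \right)} - 52 = 75 \left(3 - 1\right) - 52 = 75 \cdot 2 - 52 = 150 - 52 = 98$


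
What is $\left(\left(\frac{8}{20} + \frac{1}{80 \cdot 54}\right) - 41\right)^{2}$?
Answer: $\frac{30762002881}{18662400} \approx 1648.3$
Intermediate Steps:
$\left(\left(\frac{8}{20} + \frac{1}{80 \cdot 54}\right) - 41\right)^{2} = \left(\left(8 \cdot \frac{1}{20} + \frac{1}{80} \cdot \frac{1}{54}\right) - 41\right)^{2} = \left(\left(\frac{2}{5} + \frac{1}{4320}\right) - 41\right)^{2} = \left(\frac{1729}{4320} - 41\right)^{2} = \left(- \frac{175391}{4320}\right)^{2} = \frac{30762002881}{18662400}$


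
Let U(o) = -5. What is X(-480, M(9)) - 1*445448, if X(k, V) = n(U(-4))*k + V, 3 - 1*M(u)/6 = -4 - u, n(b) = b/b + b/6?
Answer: -445432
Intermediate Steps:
n(b) = 1 + b/6 (n(b) = 1 + b*(⅙) = 1 + b/6)
M(u) = 42 + 6*u (M(u) = 18 - 6*(-4 - u) = 18 + (24 + 6*u) = 42 + 6*u)
X(k, V) = V + k/6 (X(k, V) = (1 + (⅙)*(-5))*k + V = (1 - ⅚)*k + V = k/6 + V = V + k/6)
X(-480, M(9)) - 1*445448 = ((42 + 6*9) + (⅙)*(-480)) - 1*445448 = ((42 + 54) - 80) - 445448 = (96 - 80) - 445448 = 16 - 445448 = -445432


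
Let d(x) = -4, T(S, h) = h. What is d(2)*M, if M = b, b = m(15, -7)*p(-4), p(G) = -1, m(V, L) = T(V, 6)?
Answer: 24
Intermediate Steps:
m(V, L) = 6
b = -6 (b = 6*(-1) = -6)
M = -6
d(2)*M = -4*(-6) = 24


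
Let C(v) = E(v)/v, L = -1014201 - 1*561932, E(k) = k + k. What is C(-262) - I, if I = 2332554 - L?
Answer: -3908685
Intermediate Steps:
E(k) = 2*k
L = -1576133 (L = -1014201 - 561932 = -1576133)
I = 3908687 (I = 2332554 - 1*(-1576133) = 2332554 + 1576133 = 3908687)
C(v) = 2 (C(v) = (2*v)/v = 2)
C(-262) - I = 2 - 1*3908687 = 2 - 3908687 = -3908685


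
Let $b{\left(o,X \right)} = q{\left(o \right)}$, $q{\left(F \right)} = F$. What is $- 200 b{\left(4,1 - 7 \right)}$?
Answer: $-800$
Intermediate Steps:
$b{\left(o,X \right)} = o$
$- 200 b{\left(4,1 - 7 \right)} = \left(-200\right) 4 = -800$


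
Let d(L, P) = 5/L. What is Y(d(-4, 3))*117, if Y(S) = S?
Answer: -585/4 ≈ -146.25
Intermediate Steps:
Y(d(-4, 3))*117 = (5/(-4))*117 = (5*(-¼))*117 = -5/4*117 = -585/4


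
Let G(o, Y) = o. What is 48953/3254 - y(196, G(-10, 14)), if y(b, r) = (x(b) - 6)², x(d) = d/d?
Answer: -32397/3254 ≈ -9.9561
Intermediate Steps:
x(d) = 1
y(b, r) = 25 (y(b, r) = (1 - 6)² = (-5)² = 25)
48953/3254 - y(196, G(-10, 14)) = 48953/3254 - 1*25 = 48953*(1/3254) - 25 = 48953/3254 - 25 = -32397/3254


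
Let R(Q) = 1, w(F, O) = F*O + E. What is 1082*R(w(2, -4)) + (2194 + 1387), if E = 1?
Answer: 4663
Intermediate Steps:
w(F, O) = 1 + F*O (w(F, O) = F*O + 1 = 1 + F*O)
1082*R(w(2, -4)) + (2194 + 1387) = 1082*1 + (2194 + 1387) = 1082 + 3581 = 4663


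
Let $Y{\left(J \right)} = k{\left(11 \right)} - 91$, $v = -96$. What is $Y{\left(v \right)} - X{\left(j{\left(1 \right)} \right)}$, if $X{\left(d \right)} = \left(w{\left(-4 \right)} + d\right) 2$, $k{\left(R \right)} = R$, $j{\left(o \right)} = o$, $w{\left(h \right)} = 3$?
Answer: $-88$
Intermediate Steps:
$X{\left(d \right)} = 6 + 2 d$ ($X{\left(d \right)} = \left(3 + d\right) 2 = 6 + 2 d$)
$Y{\left(J \right)} = -80$ ($Y{\left(J \right)} = 11 - 91 = -80$)
$Y{\left(v \right)} - X{\left(j{\left(1 \right)} \right)} = -80 - \left(6 + 2 \cdot 1\right) = -80 - \left(6 + 2\right) = -80 - 8 = -88$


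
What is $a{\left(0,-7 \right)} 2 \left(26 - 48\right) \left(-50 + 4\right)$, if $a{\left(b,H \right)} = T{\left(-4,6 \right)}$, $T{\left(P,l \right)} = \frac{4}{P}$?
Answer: $-2024$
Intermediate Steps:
$a{\left(b,H \right)} = -1$ ($a{\left(b,H \right)} = \frac{4}{-4} = 4 \left(- \frac{1}{4}\right) = -1$)
$a{\left(0,-7 \right)} 2 \left(26 - 48\right) \left(-50 + 4\right) = \left(-1\right) 2 \left(26 - 48\right) \left(-50 + 4\right) = - 2 \left(\left(-22\right) \left(-46\right)\right) = \left(-2\right) 1012 = -2024$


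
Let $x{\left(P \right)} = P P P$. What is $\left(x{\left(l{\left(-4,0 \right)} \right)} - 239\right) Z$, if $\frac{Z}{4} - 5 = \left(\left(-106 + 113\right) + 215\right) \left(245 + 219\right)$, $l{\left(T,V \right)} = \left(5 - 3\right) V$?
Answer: $-98480428$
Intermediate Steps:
$l{\left(T,V \right)} = 2 V$
$x{\left(P \right)} = P^{3}$ ($x{\left(P \right)} = P^{2} P = P^{3}$)
$Z = 412052$ ($Z = 20 + 4 \left(\left(-106 + 113\right) + 215\right) \left(245 + 219\right) = 20 + 4 \left(7 + 215\right) 464 = 20 + 4 \cdot 222 \cdot 464 = 20 + 4 \cdot 103008 = 20 + 412032 = 412052$)
$\left(x{\left(l{\left(-4,0 \right)} \right)} - 239\right) Z = \left(\left(2 \cdot 0\right)^{3} - 239\right) 412052 = \left(0^{3} - 239\right) 412052 = \left(0 - 239\right) 412052 = \left(-239\right) 412052 = -98480428$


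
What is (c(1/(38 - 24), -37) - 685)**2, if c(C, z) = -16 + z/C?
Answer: 1485961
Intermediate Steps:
(c(1/(38 - 24), -37) - 685)**2 = ((-16 - 37/(1/(38 - 24))) - 685)**2 = ((-16 - 37/(1/14)) - 685)**2 = ((-16 - 37/1/14) - 685)**2 = ((-16 - 37*14) - 685)**2 = ((-16 - 518) - 685)**2 = (-534 - 685)**2 = (-1219)**2 = 1485961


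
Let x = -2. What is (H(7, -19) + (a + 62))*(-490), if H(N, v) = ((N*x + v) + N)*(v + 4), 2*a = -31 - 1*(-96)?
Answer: -237405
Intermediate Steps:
a = 65/2 (a = (-31 - 1*(-96))/2 = (-31 + 96)/2 = (½)*65 = 65/2 ≈ 32.500)
H(N, v) = (4 + v)*(v - N) (H(N, v) = ((N*(-2) + v) + N)*(v + 4) = ((-2*N + v) + N)*(4 + v) = ((v - 2*N) + N)*(4 + v) = (v - N)*(4 + v) = (4 + v)*(v - N))
(H(7, -19) + (a + 62))*(-490) = (((-19)² - 4*7 + 4*(-19) - 1*7*(-19)) + (65/2 + 62))*(-490) = ((361 - 28 - 76 + 133) + 189/2)*(-490) = (390 + 189/2)*(-490) = (969/2)*(-490) = -237405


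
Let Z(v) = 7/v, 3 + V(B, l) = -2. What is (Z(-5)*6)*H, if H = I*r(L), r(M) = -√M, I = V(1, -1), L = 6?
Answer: -42*√6 ≈ -102.88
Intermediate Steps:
V(B, l) = -5 (V(B, l) = -3 - 2 = -5)
I = -5
H = 5*√6 (H = -(-5)*√6 = 5*√6 ≈ 12.247)
(Z(-5)*6)*H = ((7/(-5))*6)*(5*√6) = ((7*(-⅕))*6)*(5*√6) = (-7/5*6)*(5*√6) = -42*√6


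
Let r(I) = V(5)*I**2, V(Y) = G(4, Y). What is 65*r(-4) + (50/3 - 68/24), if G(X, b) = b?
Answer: 31283/6 ≈ 5213.8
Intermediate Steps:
V(Y) = Y
r(I) = 5*I**2
65*r(-4) + (50/3 - 68/24) = 65*(5*(-4)**2) + (50/3 - 68/24) = 65*(5*16) + (50*(1/3) - 68*1/24) = 65*80 + (50/3 - 17/6) = 5200 + 83/6 = 31283/6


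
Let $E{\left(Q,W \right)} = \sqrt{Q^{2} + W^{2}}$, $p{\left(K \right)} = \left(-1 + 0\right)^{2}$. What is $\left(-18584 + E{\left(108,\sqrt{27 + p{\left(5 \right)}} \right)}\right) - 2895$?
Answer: $-21479 + 2 \sqrt{2923} \approx -21371.0$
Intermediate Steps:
$p{\left(K \right)} = 1$ ($p{\left(K \right)} = \left(-1\right)^{2} = 1$)
$\left(-18584 + E{\left(108,\sqrt{27 + p{\left(5 \right)}} \right)}\right) - 2895 = \left(-18584 + \sqrt{108^{2} + \left(\sqrt{27 + 1}\right)^{2}}\right) - 2895 = \left(-18584 + \sqrt{11664 + \left(\sqrt{28}\right)^{2}}\right) - 2895 = \left(-18584 + \sqrt{11664 + \left(2 \sqrt{7}\right)^{2}}\right) - 2895 = \left(-18584 + \sqrt{11664 + 28}\right) - 2895 = \left(-18584 + \sqrt{11692}\right) - 2895 = \left(-18584 + 2 \sqrt{2923}\right) - 2895 = -21479 + 2 \sqrt{2923}$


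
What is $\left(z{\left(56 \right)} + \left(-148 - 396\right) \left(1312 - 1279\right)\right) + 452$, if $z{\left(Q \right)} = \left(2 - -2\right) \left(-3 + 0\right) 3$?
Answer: $-17536$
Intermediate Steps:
$z{\left(Q \right)} = -36$ ($z{\left(Q \right)} = \left(2 + 2\right) \left(-3\right) 3 = 4 \left(-3\right) 3 = \left(-12\right) 3 = -36$)
$\left(z{\left(56 \right)} + \left(-148 - 396\right) \left(1312 - 1279\right)\right) + 452 = \left(-36 + \left(-148 - 396\right) \left(1312 - 1279\right)\right) + 452 = \left(-36 - 17952\right) + 452 = -17988 + 452 = -17536$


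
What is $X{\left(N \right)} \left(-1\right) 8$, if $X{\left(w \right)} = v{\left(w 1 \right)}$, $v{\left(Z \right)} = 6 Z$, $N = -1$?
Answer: $48$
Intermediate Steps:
$X{\left(w \right)} = 6 w$ ($X{\left(w \right)} = 6 w 1 = 6 w$)
$X{\left(N \right)} \left(-1\right) 8 = 6 \left(-1\right) \left(-1\right) 8 = \left(-6\right) \left(-1\right) 8 = 6 \cdot 8 = 48$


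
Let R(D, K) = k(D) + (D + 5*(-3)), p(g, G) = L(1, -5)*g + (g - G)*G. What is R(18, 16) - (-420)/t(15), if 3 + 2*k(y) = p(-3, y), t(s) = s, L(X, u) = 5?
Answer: -167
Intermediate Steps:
p(g, G) = 5*g + G*(g - G) (p(g, G) = 5*g + (g - G)*G = 5*g + G*(g - G))
k(y) = -9 - 3*y/2 - y²/2 (k(y) = -3/2 + (-y² + 5*(-3) + y*(-3))/2 = -3/2 + (-y² - 15 - 3*y)/2 = -3/2 + (-15 - y² - 3*y)/2 = -3/2 + (-15/2 - 3*y/2 - y²/2) = -9 - 3*y/2 - y²/2)
R(D, K) = -24 - D/2 - D²/2 (R(D, K) = (-9 - 3*D/2 - D²/2) + (D + 5*(-3)) = (-9 - 3*D/2 - D²/2) + (D - 15) = (-9 - 3*D/2 - D²/2) + (-15 + D) = -24 - D/2 - D²/2)
R(18, 16) - (-420)/t(15) = (-24 - ½*18 - ½*18²) - (-420)/15 = (-24 - 9 - ½*324) - (-420)/15 = (-24 - 9 - 162) - 1*(-28) = -195 + 28 = -167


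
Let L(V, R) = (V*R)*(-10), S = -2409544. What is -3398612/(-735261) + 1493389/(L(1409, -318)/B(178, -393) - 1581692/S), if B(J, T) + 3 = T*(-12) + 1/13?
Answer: 4064565776870825974882/2581651617053936457 ≈ 1574.4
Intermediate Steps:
L(V, R) = -10*R*V (L(V, R) = (R*V)*(-10) = -10*R*V)
B(J, T) = -38/13 - 12*T (B(J, T) = -3 + (T*(-12) + 1/13) = -3 + (-12*T + 1/13) = -3 + (1/13 - 12*T) = -38/13 - 12*T)
-3398612/(-735261) + 1493389/(L(1409, -318)/B(178, -393) - 1581692/S) = -3398612/(-735261) + 1493389/((-10*(-318)*1409)/(-38/13 - 12*(-393)) - 1581692/(-2409544)) = -3398612*(-1/735261) + 1493389/(4480620/(-38/13 + 4716) - 1581692*(-1/2409544)) = 3398612/735261 + 1493389/(4480620/(61270/13) + 395423/602386) = 3398612/735261 + 1493389/(4480620*(13/61270) + 395423/602386) = 3398612/735261 + 1493389/(5824806/6127 + 395423/602386) = 3398612/735261 + 1493389/(3511204343837/3690819022) = 3398612/735261 + 1493389*(3690819022/3511204343837) = 3398612/735261 + 5511828528445558/3511204343837 = 4064565776870825974882/2581651617053936457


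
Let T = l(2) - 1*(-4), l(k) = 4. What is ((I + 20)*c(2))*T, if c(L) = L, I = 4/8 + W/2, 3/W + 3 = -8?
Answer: 3584/11 ≈ 325.82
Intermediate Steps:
W = -3/11 (W = 3/(-3 - 8) = 3/(-11) = 3*(-1/11) = -3/11 ≈ -0.27273)
I = 4/11 (I = 4/8 - 3/11/2 = 4*(⅛) - 3/11*½ = ½ - 3/22 = 4/11 ≈ 0.36364)
T = 8 (T = 4 - 1*(-4) = 4 + 4 = 8)
((I + 20)*c(2))*T = ((4/11 + 20)*2)*8 = ((224/11)*2)*8 = (448/11)*8 = 3584/11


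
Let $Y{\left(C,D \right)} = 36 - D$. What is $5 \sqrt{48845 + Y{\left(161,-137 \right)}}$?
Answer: $5 \sqrt{49018} \approx 1107.0$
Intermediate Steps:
$5 \sqrt{48845 + Y{\left(161,-137 \right)}} = 5 \sqrt{48845 + \left(36 - -137\right)} = 5 \sqrt{48845 + \left(36 + 137\right)} = 5 \sqrt{48845 + 173} = 5 \sqrt{49018}$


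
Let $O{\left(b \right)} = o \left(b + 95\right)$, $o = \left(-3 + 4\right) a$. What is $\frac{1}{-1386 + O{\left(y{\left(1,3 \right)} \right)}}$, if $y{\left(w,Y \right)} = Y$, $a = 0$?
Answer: $- \frac{1}{1386} \approx -0.0007215$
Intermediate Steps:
$o = 0$ ($o = \left(-3 + 4\right) 0 = 1 \cdot 0 = 0$)
$O{\left(b \right)} = 0$ ($O{\left(b \right)} = 0 \left(b + 95\right) = 0 \left(95 + b\right) = 0$)
$\frac{1}{-1386 + O{\left(y{\left(1,3 \right)} \right)}} = \frac{1}{-1386 + 0} = \frac{1}{-1386} = - \frac{1}{1386}$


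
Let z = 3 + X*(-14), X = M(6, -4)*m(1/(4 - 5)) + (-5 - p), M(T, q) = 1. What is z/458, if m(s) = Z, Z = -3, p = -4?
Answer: 59/458 ≈ 0.12882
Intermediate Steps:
m(s) = -3
X = -4 (X = 1*(-3) + (-5 - 1*(-4)) = -3 + (-5 + 4) = -3 - 1 = -4)
z = 59 (z = 3 - 4*(-14) = 3 + 56 = 59)
z/458 = 59/458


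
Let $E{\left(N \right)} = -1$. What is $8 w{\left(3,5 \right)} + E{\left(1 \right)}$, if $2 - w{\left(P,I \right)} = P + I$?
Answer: $-49$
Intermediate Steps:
$w{\left(P,I \right)} = 2 - I - P$ ($w{\left(P,I \right)} = 2 - \left(P + I\right) = 2 - \left(I + P\right) = 2 - I - P$)
$8 w{\left(3,5 \right)} + E{\left(1 \right)} = 8 \left(2 - 5 - 3\right) - 1 = 8 \left(-6\right) - 1 = -48 - 1 = -49$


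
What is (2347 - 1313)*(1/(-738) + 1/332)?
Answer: 104951/61254 ≈ 1.7134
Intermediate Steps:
(2347 - 1313)*(1/(-738) + 1/332) = 1034*(-1/738 + 1/332) = 1034*(203/122508) = 104951/61254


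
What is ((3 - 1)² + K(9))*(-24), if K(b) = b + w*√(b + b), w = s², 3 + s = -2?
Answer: -312 - 1800*√2 ≈ -2857.6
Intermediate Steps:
s = -5 (s = -3 - 2 = -5)
w = 25 (w = (-5)² = 25)
K(b) = b + 25*√2*√b (K(b) = b + 25*√(b + b) = b + 25*√(2*b) = b + 25*(√2*√b) = b + 25*√2*√b)
((3 - 1)² + K(9))*(-24) = ((3 - 1)² + (9 + 25*√2*√9))*(-24) = (2² + (9 + 25*√2*3))*(-24) = (4 + (9 + 75*√2))*(-24) = (13 + 75*√2)*(-24) = -312 - 1800*√2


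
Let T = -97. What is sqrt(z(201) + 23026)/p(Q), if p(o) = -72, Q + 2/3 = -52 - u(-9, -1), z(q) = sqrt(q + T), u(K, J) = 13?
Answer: -sqrt(23026 + 2*sqrt(26))/72 ≈ -2.1080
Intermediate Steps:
z(q) = sqrt(-97 + q) (z(q) = sqrt(q - 97) = sqrt(-97 + q))
Q = -197/3 (Q = -2/3 + (-52 - 1*13) = -2/3 + (-52 - 13) = -2/3 - 65 = -197/3 ≈ -65.667)
sqrt(z(201) + 23026)/p(Q) = sqrt(sqrt(-97 + 201) + 23026)/(-72) = sqrt(sqrt(104) + 23026)*(-1/72) = sqrt(2*sqrt(26) + 23026)*(-1/72) = sqrt(23026 + 2*sqrt(26))*(-1/72) = -sqrt(23026 + 2*sqrt(26))/72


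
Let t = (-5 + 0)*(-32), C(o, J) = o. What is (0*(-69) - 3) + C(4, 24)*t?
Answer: 637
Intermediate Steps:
t = 160 (t = -5*(-32) = 160)
(0*(-69) - 3) + C(4, 24)*t = (0*(-69) - 3) + 4*160 = (0 - 3) + 640 = -3 + 640 = 637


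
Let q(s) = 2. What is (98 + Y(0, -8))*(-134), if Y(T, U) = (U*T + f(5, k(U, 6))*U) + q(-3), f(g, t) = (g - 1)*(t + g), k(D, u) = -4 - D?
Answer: 25192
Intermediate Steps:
f(g, t) = (-1 + g)*(g + t)
Y(T, U) = 2 + T*U + U*(4 - 4*U) (Y(T, U) = (U*T + (5**2 - 1*5 - (-4 - U) + 5*(-4 - U))*U) + 2 = (T*U + (25 - 5 + (4 + U) + (-20 - 5*U))*U) + 2 = (T*U + (4 - 4*U)*U) + 2 = (T*U + U*(4 - 4*U)) + 2 = 2 + T*U + U*(4 - 4*U))
(98 + Y(0, -8))*(-134) = (98 + (2 + 0*(-8) + 4*(-8)*(1 - 1*(-8))))*(-134) = (98 + (2 + 0 + 4*(-8)*(1 + 8)))*(-134) = (98 + (2 + 0 + 4*(-8)*9))*(-134) = (98 + (2 + 0 - 288))*(-134) = (98 - 286)*(-134) = -188*(-134) = 25192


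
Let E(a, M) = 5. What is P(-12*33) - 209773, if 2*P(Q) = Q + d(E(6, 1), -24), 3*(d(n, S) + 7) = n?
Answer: -629921/3 ≈ -2.0997e+5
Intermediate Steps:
d(n, S) = -7 + n/3
P(Q) = -8/3 + Q/2 (P(Q) = (Q + (-7 + (1/3)*5))/2 = (Q + (-7 + 5/3))/2 = (Q - 16/3)/2 = (-16/3 + Q)/2 = -8/3 + Q/2)
P(-12*33) - 209773 = (-8/3 + (-12*33)/2) - 209773 = (-8/3 + (1/2)*(-396)) - 209773 = (-8/3 - 198) - 209773 = -602/3 - 209773 = -629921/3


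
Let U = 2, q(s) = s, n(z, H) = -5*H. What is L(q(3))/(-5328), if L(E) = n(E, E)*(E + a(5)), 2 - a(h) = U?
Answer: 5/592 ≈ 0.0084459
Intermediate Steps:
a(h) = 0 (a(h) = 2 - 1*2 = 2 - 2 = 0)
L(E) = -5*E**2 (L(E) = (-5*E)*(E + 0) = (-5*E)*E = -5*E**2)
L(q(3))/(-5328) = -5*3**2/(-5328) = -5*9*(-1/5328) = -45*(-1/5328) = 5/592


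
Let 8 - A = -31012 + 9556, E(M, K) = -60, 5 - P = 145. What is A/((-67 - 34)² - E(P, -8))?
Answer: 21464/10261 ≈ 2.0918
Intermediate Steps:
P = -140 (P = 5 - 1*145 = 5 - 145 = -140)
A = 21464 (A = 8 - (-31012 + 9556) = 8 - 1*(-21456) = 8 + 21456 = 21464)
A/((-67 - 34)² - E(P, -8)) = 21464/((-67 - 34)² - 1*(-60)) = 21464/((-101)² + 60) = 21464/(10201 + 60) = 21464/10261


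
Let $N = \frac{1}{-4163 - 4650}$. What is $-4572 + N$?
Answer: $- \frac{40293037}{8813} \approx -4572.0$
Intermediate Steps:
$N = - \frac{1}{8813}$ ($N = \frac{1}{-8813} = - \frac{1}{8813} \approx -0.00011347$)
$-4572 + N = -4572 - \frac{1}{8813} = - \frac{40293037}{8813}$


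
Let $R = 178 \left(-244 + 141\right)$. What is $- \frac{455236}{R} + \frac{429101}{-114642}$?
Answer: $\frac{22161013889}{1050923214} \approx 21.087$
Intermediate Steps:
$R = -18334$ ($R = 178 \left(-103\right) = -18334$)
$- \frac{455236}{R} + \frac{429101}{-114642} = - \frac{455236}{-18334} + \frac{429101}{-114642} = \left(-455236\right) \left(- \frac{1}{18334}\right) + 429101 \left(- \frac{1}{114642}\right) = \frac{227618}{9167} - \frac{429101}{114642} = \frac{22161013889}{1050923214}$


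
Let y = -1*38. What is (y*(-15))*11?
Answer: 6270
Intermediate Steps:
y = -38
(y*(-15))*11 = -38*(-15)*11 = 570*11 = 6270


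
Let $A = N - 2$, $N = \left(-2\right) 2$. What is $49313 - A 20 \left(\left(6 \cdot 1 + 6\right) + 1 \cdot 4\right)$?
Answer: $51233$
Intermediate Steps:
$N = -4$
$A = -6$ ($A = -4 - 2 = -6$)
$49313 - A 20 \left(\left(6 \cdot 1 + 6\right) + 1 \cdot 4\right) = 49313 - \left(-6\right) 20 \left(\left(6 \cdot 1 + 6\right) + 1 \cdot 4\right) = 49313 - - 120 \left(\left(6 + 6\right) + 4\right) = 49313 - - 120 \left(12 + 4\right) = 49313 - \left(-120\right) 16 = 49313 - -1920 = 49313 + 1920 = 51233$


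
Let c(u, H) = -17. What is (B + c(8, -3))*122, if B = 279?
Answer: 31964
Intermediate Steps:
(B + c(8, -3))*122 = (279 - 17)*122 = 262*122 = 31964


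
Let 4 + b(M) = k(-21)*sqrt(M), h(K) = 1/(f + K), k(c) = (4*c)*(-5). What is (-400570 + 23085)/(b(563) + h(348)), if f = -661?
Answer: -21149352095/1389944760113 - 2218909677900*sqrt(563)/1389944760113 ≈ -37.894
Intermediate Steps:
k(c) = -20*c
h(K) = 1/(-661 + K)
b(M) = -4 + 420*sqrt(M) (b(M) = -4 + (-20*(-21))*sqrt(M) = -4 + 420*sqrt(M))
(-400570 + 23085)/(b(563) + h(348)) = (-400570 + 23085)/((-4 + 420*sqrt(563)) + 1/(-661 + 348)) = -377485/((-4 + 420*sqrt(563)) + 1/(-313)) = -377485/((-4 + 420*sqrt(563)) - 1/313) = -377485/(-1253/313 + 420*sqrt(563))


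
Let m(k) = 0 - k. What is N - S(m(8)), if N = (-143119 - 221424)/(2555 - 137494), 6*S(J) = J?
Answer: 1633385/404817 ≈ 4.0349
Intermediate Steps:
m(k) = -k
S(J) = J/6
N = 364543/134939 (N = -364543/(-134939) = -364543*(-1/134939) = 364543/134939 ≈ 2.7015)
N - S(m(8)) = 364543/134939 - (-1*8)/6 = 364543/134939 - (-8)/6 = 364543/134939 - 1*(-4/3) = 364543/134939 + 4/3 = 1633385/404817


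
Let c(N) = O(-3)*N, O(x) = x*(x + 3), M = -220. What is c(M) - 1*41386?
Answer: -41386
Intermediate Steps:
O(x) = x*(3 + x)
c(N) = 0 (c(N) = (-3*(3 - 3))*N = (-3*0)*N = 0*N = 0)
c(M) - 1*41386 = 0 - 1*41386 = 0 - 41386 = -41386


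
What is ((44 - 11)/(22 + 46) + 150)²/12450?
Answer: 34904763/19189600 ≈ 1.8189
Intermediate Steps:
((44 - 11)/(22 + 46) + 150)²/12450 = (33/68 + 150)²*(1/12450) = (10233/68)²*(1/12450) = (104714289/4624)*(1/12450) = 34904763/19189600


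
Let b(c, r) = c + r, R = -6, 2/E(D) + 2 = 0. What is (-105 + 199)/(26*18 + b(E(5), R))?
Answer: 94/461 ≈ 0.20390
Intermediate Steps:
E(D) = -1 (E(D) = 2/(-2 + 0) = 2/(-2) = 2*(-1/2) = -1)
(-105 + 199)/(26*18 + b(E(5), R)) = (-105 + 199)/(26*18 + (-1 - 6)) = 94/(468 - 7) = 94/461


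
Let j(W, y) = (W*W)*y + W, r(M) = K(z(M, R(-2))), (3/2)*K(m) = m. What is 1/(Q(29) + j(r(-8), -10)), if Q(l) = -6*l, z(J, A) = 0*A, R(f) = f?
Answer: -1/174 ≈ -0.0057471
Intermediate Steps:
z(J, A) = 0
K(m) = 2*m/3
r(M) = 0 (r(M) = (⅔)*0 = 0)
j(W, y) = W + y*W² (j(W, y) = W²*y + W = y*W² + W = W + y*W²)
1/(Q(29) + j(r(-8), -10)) = 1/(-6*29 + 0*(1 + 0*(-10))) = 1/(-174 + 0*(1 + 0)) = 1/(-174 + 0*1) = 1/(-174 + 0) = 1/(-174) = -1/174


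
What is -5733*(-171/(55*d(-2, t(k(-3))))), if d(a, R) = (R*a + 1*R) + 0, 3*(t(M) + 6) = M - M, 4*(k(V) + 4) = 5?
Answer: 326781/110 ≈ 2970.7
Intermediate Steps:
k(V) = -11/4 (k(V) = -4 + (¼)*5 = -4 + 5/4 = -11/4)
t(M) = -6 (t(M) = -6 + (M - M)/3 = -6 + (⅓)*0 = -6 + 0 = -6)
d(a, R) = R + R*a (d(a, R) = (R*a + R) + 0 = (R + R*a) + 0 = R + R*a)
-5733*(-171/(55*d(-2, t(k(-3))))) = -5733*57/(110*(1 - 2)) = -5733/((-6*(-1))*(-55*1/171)) = -5733/(6*(-55/171)) = -5733/(-110/57) = -5733*(-57/110) = 326781/110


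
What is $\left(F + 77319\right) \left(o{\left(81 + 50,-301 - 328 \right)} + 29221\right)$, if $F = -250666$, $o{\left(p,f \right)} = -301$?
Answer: $-5013195240$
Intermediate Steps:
$\left(F + 77319\right) \left(o{\left(81 + 50,-301 - 328 \right)} + 29221\right) = \left(-250666 + 77319\right) \left(-301 + 29221\right) = \left(-173347\right) 28920 = -5013195240$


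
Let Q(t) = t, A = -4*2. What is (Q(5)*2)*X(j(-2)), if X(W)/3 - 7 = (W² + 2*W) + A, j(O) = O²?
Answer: 690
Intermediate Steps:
A = -8
X(W) = -3 + 3*W² + 6*W (X(W) = 21 + 3*((W² + 2*W) - 8) = 21 + 3*(-8 + W² + 2*W) = 21 + (-24 + 3*W² + 6*W) = -3 + 3*W² + 6*W)
(Q(5)*2)*X(j(-2)) = (5*2)*(-3 + 3*((-2)²)² + 6*(-2)²) = 10*(-3 + 3*4² + 6*4) = 10*(-3 + 3*16 + 24) = 10*(-3 + 48 + 24) = 10*69 = 690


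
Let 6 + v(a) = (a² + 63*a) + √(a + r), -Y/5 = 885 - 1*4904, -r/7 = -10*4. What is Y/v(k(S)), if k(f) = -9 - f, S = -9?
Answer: 60285/122 + 20095*√70/122 ≈ 1872.2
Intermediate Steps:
r = 280 (r = -(-70)*4 = -7*(-40) = 280)
Y = 20095 (Y = -5*(885 - 1*4904) = -5*(885 - 4904) = -5*(-4019) = 20095)
v(a) = -6 + a² + √(280 + a) + 63*a (v(a) = -6 + ((a² + 63*a) + √(a + 280)) = -6 + ((a² + 63*a) + √(280 + a)) = -6 + (a² + √(280 + a) + 63*a) = -6 + a² + √(280 + a) + 63*a)
Y/v(k(S)) = 20095/(-6 + (-9 - 1*(-9))² + √(280 + (-9 - 1*(-9))) + 63*(-9 - 1*(-9))) = 20095/(-6 + (-9 + 9)² + √(280 + (-9 + 9)) + 63*(-9 + 9)) = 20095/(-6 + 0² + √(280 + 0) + 63*0) = 20095/(-6 + 0 + √280 + 0) = 20095/(-6 + 0 + 2*√70 + 0) = 20095/(-6 + 2*√70)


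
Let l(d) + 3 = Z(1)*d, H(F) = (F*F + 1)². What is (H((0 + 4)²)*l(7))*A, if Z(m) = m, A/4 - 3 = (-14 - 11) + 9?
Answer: -13738192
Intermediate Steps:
A = -52 (A = 12 + 4*((-14 - 11) + 9) = 12 + 4*(-25 + 9) = 12 + 4*(-16) = 12 - 64 = -52)
H(F) = (1 + F²)² (H(F) = (F² + 1)² = (1 + F²)²)
l(d) = -3 + d (l(d) = -3 + 1*d = -3 + d)
(H((0 + 4)²)*l(7))*A = ((1 + ((0 + 4)²)²)²*(-3 + 7))*(-52) = ((1 + (4²)²)²*4)*(-52) = ((1 + 16²)²*4)*(-52) = ((1 + 256)²*4)*(-52) = (257²*4)*(-52) = (66049*4)*(-52) = 264196*(-52) = -13738192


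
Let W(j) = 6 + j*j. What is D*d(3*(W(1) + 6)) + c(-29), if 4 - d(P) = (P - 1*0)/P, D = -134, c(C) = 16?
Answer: -386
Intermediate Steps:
W(j) = 6 + j²
d(P) = 3 (d(P) = 4 - (P - 1*0)/P = 4 - (P + 0)/P = 4 - P/P = 4 - 1*1 = 4 - 1 = 3)
D*d(3*(W(1) + 6)) + c(-29) = -134*3 + 16 = -402 + 16 = -386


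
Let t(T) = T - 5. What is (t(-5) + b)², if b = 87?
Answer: 5929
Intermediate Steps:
t(T) = -5 + T
(t(-5) + b)² = ((-5 - 5) + 87)² = (-10 + 87)² = 77² = 5929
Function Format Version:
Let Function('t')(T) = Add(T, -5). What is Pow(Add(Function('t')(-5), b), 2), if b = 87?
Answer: 5929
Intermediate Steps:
Function('t')(T) = Add(-5, T)
Pow(Add(Function('t')(-5), b), 2) = Pow(Add(Add(-5, -5), 87), 2) = Pow(Add(-10, 87), 2) = Pow(77, 2) = 5929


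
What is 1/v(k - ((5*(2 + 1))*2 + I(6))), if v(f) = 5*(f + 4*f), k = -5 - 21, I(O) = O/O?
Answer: -1/1425 ≈ -0.00070175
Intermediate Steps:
I(O) = 1
k = -26
v(f) = 25*f (v(f) = 5*(5*f) = 25*f)
1/v(k - ((5*(2 + 1))*2 + I(6))) = 1/(25*(-26 - ((5*(2 + 1))*2 + 1))) = 1/(25*(-26 - ((5*3)*2 + 1))) = 1/(25*(-26 - (15*2 + 1))) = 1/(25*(-26 - (30 + 1))) = 1/(25*(-26 - 1*31)) = 1/(25*(-26 - 31)) = 1/(25*(-57)) = 1/(-1425) = -1/1425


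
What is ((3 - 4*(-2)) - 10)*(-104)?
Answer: -104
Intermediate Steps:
((3 - 4*(-2)) - 10)*(-104) = ((3 + 8) - 10)*(-104) = (11 - 10)*(-104) = 1*(-104) = -104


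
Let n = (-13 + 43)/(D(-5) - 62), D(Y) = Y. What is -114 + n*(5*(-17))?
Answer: -5088/67 ≈ -75.940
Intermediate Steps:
n = -30/67 (n = (-13 + 43)/(-5 - 62) = 30/(-67) = 30*(-1/67) = -30/67 ≈ -0.44776)
-114 + n*(5*(-17)) = -114 - 150*(-17)/67 = -114 - 30/67*(-85) = -114 + 2550/67 = -5088/67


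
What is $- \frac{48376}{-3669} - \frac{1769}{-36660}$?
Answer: $\frac{593318207}{44835180} \approx 13.233$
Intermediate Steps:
$- \frac{48376}{-3669} - \frac{1769}{-36660} = \left(-48376\right) \left(- \frac{1}{3669}\right) - - \frac{1769}{36660} = \frac{48376}{3669} + \frac{1769}{36660} = \frac{593318207}{44835180}$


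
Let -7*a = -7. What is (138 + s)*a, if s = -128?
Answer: 10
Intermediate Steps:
a = 1 (a = -1/7*(-7) = 1)
(138 + s)*a = (138 - 128)*1 = 10*1 = 10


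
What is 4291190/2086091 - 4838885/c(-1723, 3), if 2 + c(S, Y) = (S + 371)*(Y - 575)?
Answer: -6775796991555/1613261786122 ≈ -4.2001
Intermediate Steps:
c(S, Y) = -2 + (-575 + Y)*(371 + S) (c(S, Y) = -2 + (S + 371)*(Y - 575) = -2 + (371 + S)*(-575 + Y) = -2 + (-575 + Y)*(371 + S))
4291190/2086091 - 4838885/c(-1723, 3) = 4291190/2086091 - 4838885/(-213327 - 575*(-1723) + 371*3 - 1723*3) = 4291190*(1/2086091) - 4838885/(-213327 + 990725 + 1113 - 5169) = 4291190/2086091 - 4838885/773342 = -6775796991555/1613261786122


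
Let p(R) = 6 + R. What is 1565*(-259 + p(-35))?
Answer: -450720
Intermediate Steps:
1565*(-259 + p(-35)) = 1565*(-259 + (6 - 35)) = 1565*(-259 - 29) = 1565*(-288) = -450720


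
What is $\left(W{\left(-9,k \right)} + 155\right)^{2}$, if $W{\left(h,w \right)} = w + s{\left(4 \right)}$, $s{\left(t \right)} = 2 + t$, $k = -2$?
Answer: $25281$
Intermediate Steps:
$W{\left(h,w \right)} = 6 + w$ ($W{\left(h,w \right)} = w + \left(2 + 4\right) = w + 6 = 6 + w$)
$\left(W{\left(-9,k \right)} + 155\right)^{2} = \left(\left(6 - 2\right) + 155\right)^{2} = \left(4 + 155\right)^{2} = 159^{2} = 25281$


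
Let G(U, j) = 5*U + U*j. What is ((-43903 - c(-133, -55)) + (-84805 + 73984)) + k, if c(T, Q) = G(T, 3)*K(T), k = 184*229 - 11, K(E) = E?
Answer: -154111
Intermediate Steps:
k = 42125 (k = 42136 - 11 = 42125)
c(T, Q) = 8*T**2 (c(T, Q) = (T*(5 + 3))*T = (T*8)*T = (8*T)*T = 8*T**2)
((-43903 - c(-133, -55)) + (-84805 + 73984)) + k = ((-43903 - 8*(-133)**2) + (-84805 + 73984)) + 42125 = ((-43903 - 8*17689) - 10821) + 42125 = ((-43903 - 1*141512) - 10821) + 42125 = ((-43903 - 141512) - 10821) + 42125 = (-185415 - 10821) + 42125 = -196236 + 42125 = -154111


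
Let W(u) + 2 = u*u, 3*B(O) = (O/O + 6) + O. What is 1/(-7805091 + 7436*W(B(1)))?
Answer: -9/69903763 ≈ -1.2875e-7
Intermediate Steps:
B(O) = 7/3 + O/3 (B(O) = ((O/O + 6) + O)/3 = ((1 + 6) + O)/3 = (7 + O)/3 = 7/3 + O/3)
W(u) = -2 + u**2 (W(u) = -2 + u*u = -2 + u**2)
1/(-7805091 + 7436*W(B(1))) = 1/(-7805091 + 7436*(-2 + (7/3 + (1/3)*1)**2)) = 1/(-7805091 + 7436*(-2 + (7/3 + 1/3)**2)) = 1/(-7805091 + 7436*(-2 + (8/3)**2)) = 1/(-7805091 + 7436*(-2 + 64/9)) = 1/(-7805091 + 7436*(46/9)) = 1/(-7805091 + 342056/9) = 1/(-69903763/9) = -9/69903763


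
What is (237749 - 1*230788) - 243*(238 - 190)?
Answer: -4703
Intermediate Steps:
(237749 - 1*230788) - 243*(238 - 190) = (237749 - 230788) - 243*48 = 6961 - 11664 = -4703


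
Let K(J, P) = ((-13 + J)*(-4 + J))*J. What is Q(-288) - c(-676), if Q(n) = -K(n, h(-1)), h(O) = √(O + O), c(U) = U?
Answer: 25313572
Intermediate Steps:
h(O) = √2*√O (h(O) = √(2*O) = √2*√O)
K(J, P) = J*(-13 + J)*(-4 + J)
Q(n) = -n*(52 + n² - 17*n)
Q(-288) - c(-676) = -288*(-52 - 1*(-288)² + 17*(-288)) - 1*(-676) = -288*(-52 - 1*82944 - 4896) + 676 = -288*(-52 - 82944 - 4896) + 676 = -288*(-87892) + 676 = 25312896 + 676 = 25313572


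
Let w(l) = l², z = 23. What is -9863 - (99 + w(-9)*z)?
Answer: -11825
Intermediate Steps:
-9863 - (99 + w(-9)*z) = -9863 - (99 + (-9)²*23) = -9863 - (99 + 81*23) = -9863 - (99 + 1863) = -9863 - 1*1962 = -9863 - 1962 = -11825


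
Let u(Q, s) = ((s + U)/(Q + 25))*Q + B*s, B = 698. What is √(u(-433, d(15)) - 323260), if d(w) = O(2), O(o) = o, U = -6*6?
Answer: I*√11588403/6 ≈ 567.36*I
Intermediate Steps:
U = -36
d(w) = 2
u(Q, s) = 698*s + Q*(-36 + s)/(25 + Q) (u(Q, s) = ((s - 36)/(Q + 25))*Q + 698*s = ((-36 + s)/(25 + Q))*Q + 698*s = Q*(-36 + s)/(25 + Q) + 698*s = 698*s + Q*(-36 + s)/(25 + Q))
√(u(-433, d(15)) - 323260) = √((-36*(-433) + 17450*2 + 699*(-433)*2)/(25 - 433) - 323260) = √((15588 + 34900 - 605334)/(-408) - 323260) = √(-1/408*(-554846) - 323260) = √(16319/12 - 323260) = √(-3862801/12) = I*√11588403/6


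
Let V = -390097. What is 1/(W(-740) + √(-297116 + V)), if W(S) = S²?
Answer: 547600/299866447213 - 3*I*√76357/299866447213 ≈ 1.8261e-6 - 2.7645e-9*I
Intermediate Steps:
1/(W(-740) + √(-297116 + V)) = 1/((-740)² + √(-297116 - 390097)) = 1/(547600 + √(-687213)) = 1/(547600 + 3*I*√76357)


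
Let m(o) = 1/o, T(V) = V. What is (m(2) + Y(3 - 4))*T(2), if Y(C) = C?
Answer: -1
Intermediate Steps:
(m(2) + Y(3 - 4))*T(2) = (1/2 + (3 - 4))*2 = (½ - 1)*2 = -½*2 = -1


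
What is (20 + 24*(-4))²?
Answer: 5776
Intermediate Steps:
(20 + 24*(-4))² = (20 - 96)² = (-76)² = 5776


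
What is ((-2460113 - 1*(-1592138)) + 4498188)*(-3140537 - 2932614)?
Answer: -22046831711163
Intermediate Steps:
((-2460113 - 1*(-1592138)) + 4498188)*(-3140537 - 2932614) = ((-2460113 + 1592138) + 4498188)*(-6073151) = (-867975 + 4498188)*(-6073151) = 3630213*(-6073151) = -22046831711163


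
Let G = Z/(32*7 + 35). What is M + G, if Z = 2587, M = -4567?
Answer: -1180266/259 ≈ -4557.0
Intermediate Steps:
G = 2587/259 (G = 2587/(32*7 + 35) = 2587/(224 + 35) = 2587/259 ≈ 9.9884)
M + G = -4567 + 2587/259 = -1180266/259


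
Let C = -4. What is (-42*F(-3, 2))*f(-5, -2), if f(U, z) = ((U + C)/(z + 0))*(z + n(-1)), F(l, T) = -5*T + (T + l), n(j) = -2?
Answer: -8316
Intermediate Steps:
F(l, T) = l - 4*T
f(U, z) = (-4 + U)*(-2 + z)/z (f(U, z) = ((U - 4)/(z + 0))*(z - 2) = ((-4 + U)/z)*(-2 + z) = (-4 + U)*(-2 + z)/z)
(-42*F(-3, 2))*f(-5, -2) = (-42*(-3 - 4*2))*((8 - 2*(-5) - 2*(-4 - 5))/(-2)) = (-42*(-3 - 8))*(-(8 + 10 - 2*(-9))/2) = (-42*(-11))*(-(8 + 10 + 18)/2) = 462*(-½*36) = 462*(-18) = -8316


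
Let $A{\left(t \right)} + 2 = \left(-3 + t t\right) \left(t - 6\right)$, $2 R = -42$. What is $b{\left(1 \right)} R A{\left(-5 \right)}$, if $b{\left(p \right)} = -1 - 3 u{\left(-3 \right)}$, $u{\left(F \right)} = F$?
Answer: $40992$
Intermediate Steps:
$R = -21$ ($R = \frac{1}{2} \left(-42\right) = -21$)
$A{\left(t \right)} = -2 + \left(-6 + t\right) \left(-3 + t^{2}\right)$ ($A{\left(t \right)} = -2 + \left(-3 + t t\right) \left(t - 6\right) = -2 + \left(-3 + t^{2}\right) \left(-6 + t\right) = -2 + \left(-6 + t\right) \left(-3 + t^{2}\right)$)
$b{\left(p \right)} = 8$ ($b{\left(p \right)} = -1 - -9 = -1 + 9 = 8$)
$b{\left(1 \right)} R A{\left(-5 \right)} = 8 \left(-21\right) \left(16 + \left(-5\right)^{3} - 6 \left(-5\right)^{2} - -15\right) = - 168 \left(16 - 125 - 150 + 15\right) = \left(-168\right) \left(-244\right) = 40992$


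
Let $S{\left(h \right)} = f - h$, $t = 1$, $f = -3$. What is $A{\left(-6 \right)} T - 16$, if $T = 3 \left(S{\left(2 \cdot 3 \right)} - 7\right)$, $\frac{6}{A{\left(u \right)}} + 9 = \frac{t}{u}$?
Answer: $\frac{848}{55} \approx 15.418$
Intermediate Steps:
$A{\left(u \right)} = \frac{6}{-9 + \frac{1}{u}}$ ($A{\left(u \right)} = \frac{6}{-9 + 1 \frac{1}{u}} = \frac{6}{-9 + \frac{1}{u}}$)
$S{\left(h \right)} = -3 - h$
$T = -48$ ($T = 3 \left(\left(-3 - 2 \cdot 3\right) - 7\right) = 3 \left(\left(-3 - 6\right) - 7\right) = 3 \left(-9 - 7\right) = 3 \left(-16\right) = -48$)
$A{\left(-6 \right)} T - 16 = \left(-6\right) \left(-6\right) \frac{1}{-1 + 9 \left(-6\right)} \left(-48\right) - 16 = \left(-6\right) \left(-6\right) \frac{1}{-1 - 54} \left(-48\right) - 16 = \left(-6\right) \left(-6\right) \frac{1}{-55} \left(-48\right) - 16 = \left(-6\right) \left(-6\right) \left(- \frac{1}{55}\right) \left(-48\right) - 16 = \left(- \frac{36}{55}\right) \left(-48\right) - 16 = \frac{1728}{55} - 16 = \frac{848}{55}$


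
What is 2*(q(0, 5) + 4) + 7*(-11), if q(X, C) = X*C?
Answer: -69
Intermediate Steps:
q(X, C) = C*X
2*(q(0, 5) + 4) + 7*(-11) = 2*(5*0 + 4) + 7*(-11) = 2*(0 + 4) - 77 = 2*4 - 77 = 8 - 77 = -69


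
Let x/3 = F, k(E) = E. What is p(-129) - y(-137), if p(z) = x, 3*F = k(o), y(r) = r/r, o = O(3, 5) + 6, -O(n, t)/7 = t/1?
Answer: -30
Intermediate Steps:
O(n, t) = -7*t (O(n, t) = -7*t/1 = -7*t)
o = -29 (o = -7*5 + 6 = -35 + 6 = -29)
y(r) = 1
F = -29/3 (F = (⅓)*(-29) = -29/3 ≈ -9.6667)
x = -29 (x = 3*(-29/3) = -29)
p(z) = -29
p(-129) - y(-137) = -29 - 1*1 = -29 - 1 = -30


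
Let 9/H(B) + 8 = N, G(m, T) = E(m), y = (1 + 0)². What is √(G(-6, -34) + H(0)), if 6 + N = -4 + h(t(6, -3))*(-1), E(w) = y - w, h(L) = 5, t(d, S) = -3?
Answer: 2*√874/23 ≈ 2.5707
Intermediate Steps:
y = 1 (y = 1² = 1)
E(w) = 1 - w
G(m, T) = 1 - m
N = -15 (N = -6 + (-4 + 5*(-1)) = -6 + (-4 - 5) = -6 - 9 = -15)
H(B) = -9/23 (H(B) = 9/(-8 - 15) = 9/(-23) = 9*(-1/23) = -9/23)
√(G(-6, -34) + H(0)) = √((1 - 1*(-6)) - 9/23) = √((1 + 6) - 9/23) = √(7 - 9/23) = √(152/23) = 2*√874/23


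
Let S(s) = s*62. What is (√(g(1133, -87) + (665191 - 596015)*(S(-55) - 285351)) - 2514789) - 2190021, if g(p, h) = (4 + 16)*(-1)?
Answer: -4704810 + 2*I*√4993832739 ≈ -4.7048e+6 + 1.4133e+5*I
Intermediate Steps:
S(s) = 62*s
g(p, h) = -20 (g(p, h) = 20*(-1) = -20)
(√(g(1133, -87) + (665191 - 596015)*(S(-55) - 285351)) - 2514789) - 2190021 = (√(-20 + (665191 - 596015)*(62*(-55) - 285351)) - 2514789) - 2190021 = (√(-20 + 69176*(-3410 - 285351)) - 2514789) - 2190021 = (√(-20 + 69176*(-288761)) - 2514789) - 2190021 = (√(-20 - 19975330936) - 2514789) - 2190021 = (√(-19975330956) - 2514789) - 2190021 = (2*I*√4993832739 - 2514789) - 2190021 = (-2514789 + 2*I*√4993832739) - 2190021 = -4704810 + 2*I*√4993832739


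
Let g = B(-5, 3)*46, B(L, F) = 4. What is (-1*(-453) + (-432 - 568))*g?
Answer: -100648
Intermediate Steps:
g = 184 (g = 4*46 = 184)
(-1*(-453) + (-432 - 568))*g = (-1*(-453) + (-432 - 568))*184 = (453 - 1000)*184 = -547*184 = -100648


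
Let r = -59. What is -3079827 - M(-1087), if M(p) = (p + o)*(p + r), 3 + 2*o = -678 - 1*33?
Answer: -4734651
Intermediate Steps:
o = -357 (o = -3/2 + (-678 - 1*33)/2 = -3/2 + (-678 - 33)/2 = -3/2 + (½)*(-711) = -3/2 - 711/2 = -357)
M(p) = (-357 + p)*(-59 + p) (M(p) = (p - 357)*(p - 59) = (-357 + p)*(-59 + p))
-3079827 - M(-1087) = -3079827 - (21063 + (-1087)² - 416*(-1087)) = -3079827 - (21063 + 1181569 + 452192) = -3079827 - 1*1654824 = -3079827 - 1654824 = -4734651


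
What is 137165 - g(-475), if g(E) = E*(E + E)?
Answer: -314085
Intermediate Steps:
g(E) = 2*E² (g(E) = E*(2*E) = 2*E²)
137165 - g(-475) = 137165 - 2*(-475)² = 137165 - 2*225625 = 137165 - 1*451250 = 137165 - 451250 = -314085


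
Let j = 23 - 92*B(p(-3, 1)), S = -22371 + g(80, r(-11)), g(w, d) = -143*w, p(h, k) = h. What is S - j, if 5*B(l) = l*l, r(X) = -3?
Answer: -168342/5 ≈ -33668.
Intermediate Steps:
B(l) = l²/5 (B(l) = (l*l)/5 = l²/5)
S = -33811 (S = -22371 - 143*80 = -22371 - 11440 = -33811)
j = -713/5 (j = 23 - 92*(-3)²/5 = 23 - 92*9/5 = 23 - 828/5 = -713/5 ≈ -142.60)
S - j = -33811 - 1*(-713/5) = -33811 + 713/5 = -168342/5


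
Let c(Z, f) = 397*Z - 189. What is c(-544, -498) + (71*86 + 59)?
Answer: -209992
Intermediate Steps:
c(Z, f) = -189 + 397*Z
c(-544, -498) + (71*86 + 59) = (-189 + 397*(-544)) + (71*86 + 59) = (-189 - 215968) + (6106 + 59) = -216157 + 6165 = -209992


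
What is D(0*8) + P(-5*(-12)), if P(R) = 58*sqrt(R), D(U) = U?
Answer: 116*sqrt(15) ≈ 449.27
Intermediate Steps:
D(0*8) + P(-5*(-12)) = 0*8 + 58*sqrt(-5*(-12)) = 0 + 58*sqrt(60) = 0 + 58*(2*sqrt(15)) = 0 + 116*sqrt(15) = 116*sqrt(15)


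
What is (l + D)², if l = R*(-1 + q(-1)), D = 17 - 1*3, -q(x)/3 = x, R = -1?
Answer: 144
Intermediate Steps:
q(x) = -3*x
D = 14 (D = 17 - 3 = 14)
l = -2 (l = -(-1 - 3*(-1)) = -(-1 + 3) = -1*2 = -2)
(l + D)² = (-2 + 14)² = 12² = 144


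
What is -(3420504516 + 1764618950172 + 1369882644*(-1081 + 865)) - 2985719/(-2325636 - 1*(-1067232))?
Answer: -1852552909406334217/1258404 ≈ -1.4721e+12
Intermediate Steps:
-(3420504516 + 1764618950172 + 1369882644*(-1081 + 865)) - 2985719/(-2325636 - 1*(-1067232)) = -4202094/(1/((419938 + 814) + 326*(-216))) - 2985719/(-2325636 + 1067232) = -4202094/(1/(420752 - 70416)) - 2985719/(-1258404) = -4202094/(1/350336) - 2985719*(-1/1258404) = -4202094/1/350336 + 2985719/1258404 = -4202094*350336 + 2985719/1258404 = -1472144803584 + 2985719/1258404 = -1852552909406334217/1258404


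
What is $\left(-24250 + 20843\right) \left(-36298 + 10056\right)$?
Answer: $89406494$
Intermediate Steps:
$\left(-24250 + 20843\right) \left(-36298 + 10056\right) = \left(-3407\right) \left(-26242\right) = 89406494$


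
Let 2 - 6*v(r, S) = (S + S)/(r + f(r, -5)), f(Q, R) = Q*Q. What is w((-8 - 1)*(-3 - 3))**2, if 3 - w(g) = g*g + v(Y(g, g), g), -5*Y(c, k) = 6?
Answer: 72505225/9 ≈ 8.0561e+6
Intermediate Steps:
Y(c, k) = -6/5 (Y(c, k) = -1/5*6 = -6/5)
f(Q, R) = Q**2
v(r, S) = 1/3 - S/(3*(r + r**2)) (v(r, S) = 1/3 - (S + S)/(6*(r + r**2)) = 1/3 - 2*S/(6*(r + r**2)) = 1/3 - S/(3*(r + r**2)))
w(g) = 8/3 - g**2 + 25*g/18 (w(g) = 3 - (g*g + (-6/5 + (-6/5)**2 - g)/(3*(-6/5)*(1 - 6/5))) = 3 - (g**2 + (1/3)*(-5/6)*(-6/5 + 36/25 - g)/(-1/5)) = 3 - (g**2 + (1/3)*(-5/6)*(-5)*(6/25 - g)) = 3 - (g**2 + (1/3 - 25*g/18)) = 3 - (1/3 + g**2 - 25*g/18) = 3 + (-1/3 - g**2 + 25*g/18) = 8/3 - g**2 + 25*g/18)
w((-8 - 1)*(-3 - 3))**2 = (8/3 - ((-8 - 1)*(-3 - 3))**2 + 25*((-8 - 1)*(-3 - 3))/18)**2 = (8/3 - (-9*(-6))**2 + 25*(-9*(-6))/18)**2 = (8/3 - 1*54**2 + (25/18)*54)**2 = (8/3 - 1*2916 + 75)**2 = (8/3 - 2916 + 75)**2 = (-8515/3)**2 = 72505225/9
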